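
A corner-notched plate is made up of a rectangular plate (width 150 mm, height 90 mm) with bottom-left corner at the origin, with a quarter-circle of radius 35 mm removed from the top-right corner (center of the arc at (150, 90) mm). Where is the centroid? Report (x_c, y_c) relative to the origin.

x_c = 70.38 mm, y_c = 42.69 mm

plate: A = 150 × 90 = 13500.00, centroid at (75.00, 45.00).
removed quarter-circle: A = −¼π·35² = -962.11, centroid at (135.15, 75.15).
ΣA = 12537.89 mm², ΣAx_c = 882474.75 mm³, ΣAy_c = 535201.52 mm³.
x_c = 882474.75/12537.89 = 70.38 mm; y_c = 535201.52/12537.89 = 42.69 mm.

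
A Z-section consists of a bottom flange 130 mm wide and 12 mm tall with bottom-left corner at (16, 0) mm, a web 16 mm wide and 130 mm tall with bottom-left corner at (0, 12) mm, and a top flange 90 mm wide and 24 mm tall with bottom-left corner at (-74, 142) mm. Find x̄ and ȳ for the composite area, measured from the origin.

Part | A | x̄ᵢ | ȳᵢ | A·x̄ᵢ | A·ȳᵢ
bottom flange | 1560.00 | 81.00 | 6.00 | 126360.00 | 9360.00
web | 2080.00 | 8.00 | 77.00 | 16640.00 | 160160.00
top flange | 2160.00 | -29.00 | 154.00 | -62640.00 | 332640.00
Σ | 5800.00 |  |  | 80360.00 | 502160.00
x̄ = 80360.00 / 5800.00 = 13.86 mm
ȳ = 502160.00 / 5800.00 = 86.58 mm

x̄ = 13.86 mm, ȳ = 86.58 mm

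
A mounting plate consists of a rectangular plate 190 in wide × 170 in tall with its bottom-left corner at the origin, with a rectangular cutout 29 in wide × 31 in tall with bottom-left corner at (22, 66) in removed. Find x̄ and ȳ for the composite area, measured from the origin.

plate: A = 190 × 170 = 32300.00, centroid at (95.00, 85.00).
hole: A = −(29 × 31) = -899.00, centroid at (36.50, 81.50).
ΣA = 31401.00 in², ΣAx̄ = 3035686.50 in³, ΣAȳ = 2672231.50 in³.
x̄ = 3035686.50/31401.00 = 96.67 in; ȳ = 2672231.50/31401.00 = 85.10 in.

x̄ = 96.67 in, ȳ = 85.10 in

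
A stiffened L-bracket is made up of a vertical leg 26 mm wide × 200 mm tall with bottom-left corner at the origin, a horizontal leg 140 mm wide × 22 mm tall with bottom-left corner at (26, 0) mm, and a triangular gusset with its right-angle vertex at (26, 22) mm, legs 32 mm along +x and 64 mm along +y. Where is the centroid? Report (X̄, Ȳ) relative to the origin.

X̄ = 43.08 mm, Ȳ = 64.30 mm

vertical leg: A = 26 × 200 = 5200.00, centroid at (13.00, 100.00).
horizontal leg: A = 140 × 22 = 3080.00, centroid at (96.00, 11.00).
gusset: A = ½·32·64 = 1024.00, centroid at (36.67, 43.33).
ΣA = 9304.00 mm², ΣAX̄ = 400826.67 mm³, ΣAȲ = 598253.33 mm³.
X̄ = 400826.67/9304.00 = 43.08 mm; Ȳ = 598253.33/9304.00 = 64.30 mm.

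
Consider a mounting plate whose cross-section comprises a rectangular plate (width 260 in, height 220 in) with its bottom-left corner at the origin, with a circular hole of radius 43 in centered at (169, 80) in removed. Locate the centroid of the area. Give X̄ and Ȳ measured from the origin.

X̄ = 125.59 in, Ȳ = 113.39 in

Part | A | x̄ᵢ | ȳᵢ | A·x̄ᵢ | A·ȳᵢ
plate | 57200.00 | 130.00 | 110.00 | 7436000.00 | 6292000.00
hole | -5808.80 | 169.00 | 80.00 | -981688.01 | -464704.39
Σ | 51391.20 |  |  | 6454311.99 | 5827295.61
X̄ = 6454311.99 / 51391.20 = 125.59 in
Ȳ = 5827295.61 / 51391.20 = 113.39 in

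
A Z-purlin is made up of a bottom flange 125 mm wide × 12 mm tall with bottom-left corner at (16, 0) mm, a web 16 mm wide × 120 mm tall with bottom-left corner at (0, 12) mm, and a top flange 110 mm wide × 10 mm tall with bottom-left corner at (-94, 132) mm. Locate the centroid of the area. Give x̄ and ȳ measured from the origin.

x̄ = 19.96 mm, ȳ = 65.92 mm

bottom flange: A = 125 × 12 = 1500.00, centroid at (78.50, 6.00).
web: A = 16 × 120 = 1920.00, centroid at (8.00, 72.00).
top flange: A = 110 × 10 = 1100.00, centroid at (-39.00, 137.00).
ΣA = 4520.00 mm²
ΣAx̄ = (1500.00)(78.50) + (1920.00)(8.00) + (1100.00)(-39.00) = 90210.00 mm³
ΣAȳ = (1500.00)(6.00) + (1920.00)(72.00) + (1100.00)(137.00) = 297940.00 mm³
x̄ = 90210.00 / 4520.00 = 19.96 mm
ȳ = 297940.00 / 4520.00 = 65.92 mm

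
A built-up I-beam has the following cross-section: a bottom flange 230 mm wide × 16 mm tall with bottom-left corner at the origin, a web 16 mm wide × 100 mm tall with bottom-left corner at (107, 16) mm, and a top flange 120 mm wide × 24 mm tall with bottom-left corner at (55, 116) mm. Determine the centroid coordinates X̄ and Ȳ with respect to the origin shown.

X̄ = 115.00 mm, Ȳ = 61.73 mm

bottom flange: A = 230 × 16 = 3680.00, centroid at (115.00, 8.00).
web: A = 16 × 100 = 1600.00, centroid at (115.00, 66.00).
top flange: A = 120 × 24 = 2880.00, centroid at (115.00, 128.00).
ΣA = 8160.00 mm²
ΣAX̄ = (3680.00)(115.00) + (1600.00)(115.00) + (2880.00)(115.00) = 938400.00 mm³
ΣAȲ = (3680.00)(8.00) + (1600.00)(66.00) + (2880.00)(128.00) = 503680.00 mm³
X̄ = 938400.00 / 8160.00 = 115.00 mm
Ȳ = 503680.00 / 8160.00 = 61.73 mm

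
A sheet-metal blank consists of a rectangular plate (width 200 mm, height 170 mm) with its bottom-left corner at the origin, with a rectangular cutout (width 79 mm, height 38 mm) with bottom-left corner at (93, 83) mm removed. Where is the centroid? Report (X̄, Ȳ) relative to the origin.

X̄ = 96.85 mm, Ȳ = 83.35 mm

Part | A | x̄ᵢ | ȳᵢ | A·x̄ᵢ | A·ȳᵢ
plate | 34000.00 | 100.00 | 85.00 | 3400000.00 | 2890000.00
hole | -3002.00 | 132.50 | 102.00 | -397765.00 | -306204.00
Σ | 30998.00 |  |  | 3002235.00 | 2583796.00
X̄ = 3002235.00 / 30998.00 = 96.85 mm
Ȳ = 2583796.00 / 30998.00 = 83.35 mm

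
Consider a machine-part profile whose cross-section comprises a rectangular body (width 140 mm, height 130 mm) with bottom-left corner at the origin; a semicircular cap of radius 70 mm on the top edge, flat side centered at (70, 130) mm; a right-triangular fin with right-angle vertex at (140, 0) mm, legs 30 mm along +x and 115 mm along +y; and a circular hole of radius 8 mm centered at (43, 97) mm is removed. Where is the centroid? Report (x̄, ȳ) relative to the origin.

Part | A | x̄ᵢ | ȳᵢ | A·x̄ᵢ | A·ȳᵢ
rectangular body | 18200.00 | 70.00 | 65.00 | 1274000.00 | 1183000.00
semicircular top | 7696.90 | 70.00 | 159.71 | 538783.14 | 1229263.93
triangular fin | 1725.00 | 150.00 | 38.33 | 258750.00 | 66125.00
hole | -201.06 | 43.00 | 97.00 | -8645.66 | -19503.01
Σ | 27420.84 |  |  | 2062887.48 | 2458885.92
x̄ = 2062887.48 / 27420.84 = 75.23 mm
ȳ = 2458885.92 / 27420.84 = 89.67 mm

x̄ = 75.23 mm, ȳ = 89.67 mm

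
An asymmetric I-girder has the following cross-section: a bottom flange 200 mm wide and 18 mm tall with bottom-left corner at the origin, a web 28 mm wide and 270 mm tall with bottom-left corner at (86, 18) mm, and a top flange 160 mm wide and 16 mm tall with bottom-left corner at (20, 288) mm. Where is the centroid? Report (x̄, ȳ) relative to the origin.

bottom flange: A = 200 × 18 = 3600.00, centroid at (100.00, 9.00).
web: A = 28 × 270 = 7560.00, centroid at (100.00, 153.00).
top flange: A = 160 × 16 = 2560.00, centroid at (100.00, 296.00).
ΣA = 13720.00 mm², ΣAx̄ = 1372000.00 mm³, ΣAȳ = 1946840.00 mm³.
x̄ = 1372000.00/13720.00 = 100.00 mm; ȳ = 1946840.00/13720.00 = 141.90 mm.

x̄ = 100.00 mm, ȳ = 141.90 mm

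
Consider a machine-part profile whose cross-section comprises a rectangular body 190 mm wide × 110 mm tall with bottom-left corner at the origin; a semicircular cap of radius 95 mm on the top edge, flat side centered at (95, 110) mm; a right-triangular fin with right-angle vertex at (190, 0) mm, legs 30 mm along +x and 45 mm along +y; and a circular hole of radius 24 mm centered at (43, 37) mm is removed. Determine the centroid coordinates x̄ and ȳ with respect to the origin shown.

x̄ = 99.86 mm, ȳ = 94.98 mm

rectangular body: A = 190 × 110 = 20900.00, centroid at (95.00, 55.00).
semicircular top: A = ½π·95² = 14176.44, centroid at (95.00, 150.32).
triangular fin: A = ½·30·45 = 675.00, centroid at (200.00, 15.00).
hole: A = −π·24² = -1809.56, centroid at (43.00, 37.00).
ΣA = 33941.88 mm²
ΣAx̄ = (20900.00)(95.00) + (14176.44)(95.00) + (675.00)(200.00) + (-1809.56)(43.00) = 3389450.53 mm³
ΣAȳ = (20900.00)(55.00) + (14176.44)(150.32) + (675.00)(15.00) + (-1809.56)(37.00) = 3223662.76 mm³
x̄ = 3389450.53 / 33941.88 = 99.86 mm
ȳ = 3223662.76 / 33941.88 = 94.98 mm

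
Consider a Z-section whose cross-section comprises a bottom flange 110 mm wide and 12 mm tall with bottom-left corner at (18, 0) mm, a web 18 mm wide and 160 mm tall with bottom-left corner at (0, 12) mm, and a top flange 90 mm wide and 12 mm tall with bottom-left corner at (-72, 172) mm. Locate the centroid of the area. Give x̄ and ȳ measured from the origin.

x̄ = 17.64 mm, ȳ = 88.09 mm

Part | A | x̄ᵢ | ȳᵢ | A·x̄ᵢ | A·ȳᵢ
bottom flange | 1320.00 | 73.00 | 6.00 | 96360.00 | 7920.00
web | 2880.00 | 9.00 | 92.00 | 25920.00 | 264960.00
top flange | 1080.00 | -27.00 | 178.00 | -29160.00 | 192240.00
Σ | 5280.00 |  |  | 93120.00 | 465120.00
x̄ = 93120.00 / 5280.00 = 17.64 mm
ȳ = 465120.00 / 5280.00 = 88.09 mm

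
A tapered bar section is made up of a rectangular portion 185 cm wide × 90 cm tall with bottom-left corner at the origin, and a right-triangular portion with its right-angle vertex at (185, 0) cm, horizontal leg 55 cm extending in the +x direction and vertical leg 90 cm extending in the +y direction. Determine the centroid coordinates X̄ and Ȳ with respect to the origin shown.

X̄ = 106.84 cm, Ȳ = 43.06 cm

Part | A | x̄ᵢ | ȳᵢ | A·x̄ᵢ | A·ȳᵢ
rectangular portion | 16650.00 | 92.50 | 45.00 | 1540125.00 | 749250.00
triangular portion | 2475.00 | 203.33 | 30.00 | 503250.00 | 74250.00
Σ | 19125.00 |  |  | 2043375.00 | 823500.00
X̄ = 2043375.00 / 19125.00 = 106.84 cm
Ȳ = 823500.00 / 19125.00 = 43.06 cm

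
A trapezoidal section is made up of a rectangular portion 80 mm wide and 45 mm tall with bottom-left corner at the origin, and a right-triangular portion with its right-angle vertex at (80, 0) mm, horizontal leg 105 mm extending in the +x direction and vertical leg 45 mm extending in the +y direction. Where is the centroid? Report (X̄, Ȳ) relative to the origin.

rectangular portion: A = 80 × 45 = 3600.00, centroid at (40.00, 22.50).
triangular portion: A = ½·105·45 = 2362.50, centroid at (115.00, 15.00).
ΣA = 5962.50 mm²
ΣAX̄ = (3600.00)(40.00) + (2362.50)(115.00) = 415687.50 mm³
ΣAȲ = (3600.00)(22.50) + (2362.50)(15.00) = 116437.50 mm³
X̄ = 415687.50 / 5962.50 = 69.72 mm
Ȳ = 116437.50 / 5962.50 = 19.53 mm

X̄ = 69.72 mm, Ȳ = 19.53 mm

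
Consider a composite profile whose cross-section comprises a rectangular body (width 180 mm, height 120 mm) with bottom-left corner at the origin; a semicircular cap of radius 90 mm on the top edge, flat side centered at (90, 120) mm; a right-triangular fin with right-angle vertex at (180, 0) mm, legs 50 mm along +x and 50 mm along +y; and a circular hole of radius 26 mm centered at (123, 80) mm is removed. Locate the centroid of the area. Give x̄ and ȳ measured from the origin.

rectangular body: A = 180 × 120 = 21600.00, centroid at (90.00, 60.00).
semicircular top: A = ½π·90² = 12723.45, centroid at (90.00, 158.20).
triangular fin: A = ½·50·50 = 1250.00, centroid at (196.67, 16.67).
hole: A = −π·26² = -2123.72, centroid at (123.00, 80.00).
ΣA = 33449.73 mm²
ΣAx̄ = (21600.00)(90.00) + (12723.45)(90.00) + (1250.00)(196.67) + (-2123.72)(123.00) = 3073726.71 mm³
ΣAȳ = (21600.00)(60.00) + (12723.45)(158.20) + (1250.00)(16.67) + (-2123.72)(80.00) = 3159750.03 mm³
x̄ = 3073726.71 / 33449.73 = 91.89 mm
ȳ = 3159750.03 / 33449.73 = 94.46 mm

x̄ = 91.89 mm, ȳ = 94.46 mm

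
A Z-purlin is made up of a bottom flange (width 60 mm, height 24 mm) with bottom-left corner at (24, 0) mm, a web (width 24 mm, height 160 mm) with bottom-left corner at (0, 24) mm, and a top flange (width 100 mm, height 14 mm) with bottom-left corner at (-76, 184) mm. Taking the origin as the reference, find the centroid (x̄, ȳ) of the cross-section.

Part | A | x̄ᵢ | ȳᵢ | A·x̄ᵢ | A·ȳᵢ
bottom flange | 1440.00 | 54.00 | 12.00 | 77760.00 | 17280.00
web | 3840.00 | 12.00 | 104.00 | 46080.00 | 399360.00
top flange | 1400.00 | -26.00 | 191.00 | -36400.00 | 267400.00
Σ | 6680.00 |  |  | 87440.00 | 684040.00
x̄ = 87440.00 / 6680.00 = 13.09 mm
ȳ = 684040.00 / 6680.00 = 102.40 mm

x̄ = 13.09 mm, ȳ = 102.40 mm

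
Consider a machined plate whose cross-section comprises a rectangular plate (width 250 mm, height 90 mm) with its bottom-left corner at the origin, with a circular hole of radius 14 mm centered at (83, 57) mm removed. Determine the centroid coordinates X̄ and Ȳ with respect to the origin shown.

plate: A = 250 × 90 = 22500.00, centroid at (125.00, 45.00).
hole: A = −π·14² = -615.75, centroid at (83.00, 57.00).
ΣA = 21884.25 mm², ΣAX̄ = 2761392.57 mm³, ΣAȲ = 977402.13 mm³.
X̄ = 2761392.57/21884.25 = 126.18 mm; Ȳ = 977402.13/21884.25 = 44.66 mm.

X̄ = 126.18 mm, Ȳ = 44.66 mm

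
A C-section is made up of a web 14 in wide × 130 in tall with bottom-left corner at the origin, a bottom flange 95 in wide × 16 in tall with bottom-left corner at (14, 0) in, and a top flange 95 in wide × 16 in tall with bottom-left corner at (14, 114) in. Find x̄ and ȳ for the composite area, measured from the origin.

Part | A | x̄ᵢ | ȳᵢ | A·x̄ᵢ | A·ȳᵢ
web | 1820.00 | 7.00 | 65.00 | 12740.00 | 118300.00
bottom flange | 1520.00 | 61.50 | 8.00 | 93480.00 | 12160.00
top flange | 1520.00 | 61.50 | 122.00 | 93480.00 | 185440.00
Σ | 4860.00 |  |  | 199700.00 | 315900.00
x̄ = 199700.00 / 4860.00 = 41.09 in
ȳ = 315900.00 / 4860.00 = 65.00 in

x̄ = 41.09 in, ȳ = 65.00 in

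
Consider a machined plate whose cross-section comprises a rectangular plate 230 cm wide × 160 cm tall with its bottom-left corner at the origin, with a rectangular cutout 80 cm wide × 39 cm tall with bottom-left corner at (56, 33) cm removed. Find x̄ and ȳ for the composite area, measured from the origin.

x̄ = 116.76 cm, ȳ = 82.55 cm

Part | A | x̄ᵢ | ȳᵢ | A·x̄ᵢ | A·ȳᵢ
plate | 36800.00 | 115.00 | 80.00 | 4232000.00 | 2944000.00
hole | -3120.00 | 96.00 | 52.50 | -299520.00 | -163800.00
Σ | 33680.00 |  |  | 3932480.00 | 2780200.00
x̄ = 3932480.00 / 33680.00 = 116.76 cm
ȳ = 2780200.00 / 33680.00 = 82.55 cm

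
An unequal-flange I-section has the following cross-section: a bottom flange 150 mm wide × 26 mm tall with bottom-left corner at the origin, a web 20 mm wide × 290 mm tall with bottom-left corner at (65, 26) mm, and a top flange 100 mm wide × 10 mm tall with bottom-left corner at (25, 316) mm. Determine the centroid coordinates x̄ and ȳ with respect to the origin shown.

Part | A | x̄ᵢ | ȳᵢ | A·x̄ᵢ | A·ȳᵢ
bottom flange | 3900.00 | 75.00 | 13.00 | 292500.00 | 50700.00
web | 5800.00 | 75.00 | 171.00 | 435000.00 | 991800.00
top flange | 1000.00 | 75.00 | 321.00 | 75000.00 | 321000.00
Σ | 10700.00 |  |  | 802500.00 | 1363500.00
x̄ = 802500.00 / 10700.00 = 75.00 mm
ȳ = 1363500.00 / 10700.00 = 127.43 mm

x̄ = 75.00 mm, ȳ = 127.43 mm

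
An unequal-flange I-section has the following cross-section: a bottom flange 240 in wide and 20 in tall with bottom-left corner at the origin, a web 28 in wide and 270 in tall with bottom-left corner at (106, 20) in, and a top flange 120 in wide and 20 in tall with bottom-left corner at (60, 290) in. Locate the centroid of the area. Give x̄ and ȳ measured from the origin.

bottom flange: A = 240 × 20 = 4800.00, centroid at (120.00, 10.00).
web: A = 28 × 270 = 7560.00, centroid at (120.00, 155.00).
top flange: A = 120 × 20 = 2400.00, centroid at (120.00, 300.00).
ΣA = 14760.00 in², ΣAx̄ = 1771200.00 in³, ΣAȳ = 1939800.00 in³.
x̄ = 1771200.00/14760.00 = 120.00 in; ȳ = 1939800.00/14760.00 = 131.42 in.

x̄ = 120.00 in, ȳ = 131.42 in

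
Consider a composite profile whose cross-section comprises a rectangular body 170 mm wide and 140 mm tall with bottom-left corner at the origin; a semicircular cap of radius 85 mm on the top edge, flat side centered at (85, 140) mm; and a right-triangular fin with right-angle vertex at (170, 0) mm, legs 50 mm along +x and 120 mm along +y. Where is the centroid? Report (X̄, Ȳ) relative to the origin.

Part | A | x̄ᵢ | ȳᵢ | A·x̄ᵢ | A·ȳᵢ
rectangular body | 23800.00 | 85.00 | 70.00 | 2023000.00 | 1666000.00
semicircular top | 11349.00 | 85.00 | 176.08 | 964665.29 | 1998277.15
triangular fin | 3000.00 | 186.67 | 40.00 | 560000.00 | 120000.00
Σ | 38149.00 |  |  | 3547665.29 | 3784277.15
X̄ = 3547665.29 / 38149.00 = 92.99 mm
Ȳ = 3784277.15 / 38149.00 = 99.20 mm

X̄ = 92.99 mm, Ȳ = 99.20 mm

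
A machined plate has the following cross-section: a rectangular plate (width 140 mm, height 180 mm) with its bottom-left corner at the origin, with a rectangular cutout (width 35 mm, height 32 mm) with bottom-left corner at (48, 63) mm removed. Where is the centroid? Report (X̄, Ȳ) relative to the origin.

Part | A | x̄ᵢ | ȳᵢ | A·x̄ᵢ | A·ȳᵢ
plate | 25200.00 | 70.00 | 90.00 | 1764000.00 | 2268000.00
hole | -1120.00 | 65.50 | 79.00 | -73360.00 | -88480.00
Σ | 24080.00 |  |  | 1690640.00 | 2179520.00
X̄ = 1690640.00 / 24080.00 = 70.21 mm
Ȳ = 2179520.00 / 24080.00 = 90.51 mm

X̄ = 70.21 mm, Ȳ = 90.51 mm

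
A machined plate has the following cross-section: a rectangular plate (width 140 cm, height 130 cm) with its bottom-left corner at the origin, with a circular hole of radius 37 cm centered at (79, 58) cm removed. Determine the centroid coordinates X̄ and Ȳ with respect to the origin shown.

X̄ = 67.22 cm, Ȳ = 67.17 cm

Part | A | x̄ᵢ | ȳᵢ | A·x̄ᵢ | A·ȳᵢ
plate | 18200.00 | 70.00 | 65.00 | 1274000.00 | 1183000.00
hole | -4300.84 | 79.00 | 58.00 | -339766.39 | -249448.74
Σ | 13899.16 |  |  | 934233.61 | 933551.26
X̄ = 934233.61 / 13899.16 = 67.22 cm
Ȳ = 933551.26 / 13899.16 = 67.17 cm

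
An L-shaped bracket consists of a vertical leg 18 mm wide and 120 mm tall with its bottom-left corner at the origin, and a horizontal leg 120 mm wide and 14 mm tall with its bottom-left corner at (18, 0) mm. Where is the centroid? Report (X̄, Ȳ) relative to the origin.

X̄ = 39.19 mm, Ȳ = 36.81 mm

Part | A | x̄ᵢ | ȳᵢ | A·x̄ᵢ | A·ȳᵢ
vertical leg | 2160.00 | 9.00 | 60.00 | 19440.00 | 129600.00
horizontal leg | 1680.00 | 78.00 | 7.00 | 131040.00 | 11760.00
Σ | 3840.00 |  |  | 150480.00 | 141360.00
X̄ = 150480.00 / 3840.00 = 39.19 mm
Ȳ = 141360.00 / 3840.00 = 36.81 mm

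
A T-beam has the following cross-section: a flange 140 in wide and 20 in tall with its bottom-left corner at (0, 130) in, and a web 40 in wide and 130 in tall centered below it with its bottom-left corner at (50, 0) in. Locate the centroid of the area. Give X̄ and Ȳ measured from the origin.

X̄ = 70.00 in, Ȳ = 91.25 in

Part | A | x̄ᵢ | ȳᵢ | A·x̄ᵢ | A·ȳᵢ
web | 5200.00 | 70.00 | 65.00 | 364000.00 | 338000.00
flange | 2800.00 | 70.00 | 140.00 | 196000.00 | 392000.00
Σ | 8000.00 |  |  | 560000.00 | 730000.00
X̄ = 560000.00 / 8000.00 = 70.00 in
Ȳ = 730000.00 / 8000.00 = 91.25 in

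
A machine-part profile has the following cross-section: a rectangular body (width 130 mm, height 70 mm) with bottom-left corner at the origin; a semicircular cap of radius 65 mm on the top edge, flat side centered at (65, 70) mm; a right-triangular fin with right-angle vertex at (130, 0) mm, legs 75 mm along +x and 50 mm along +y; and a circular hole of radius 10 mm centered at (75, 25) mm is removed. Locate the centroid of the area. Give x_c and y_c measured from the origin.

x_c = 74.57 mm, y_c = 57.21 mm

Part | A | x̄ᵢ | ȳᵢ | A·x̄ᵢ | A·ȳᵢ
rectangular body | 9100.00 | 65.00 | 35.00 | 591500.00 | 318500.00
semicircular top | 6636.61 | 65.00 | 97.59 | 431379.94 | 647646.35
triangular fin | 1875.00 | 155.00 | 16.67 | 290625.00 | 31250.00
hole | -314.16 | 75.00 | 25.00 | -23561.94 | -7853.98
Σ | 17297.46 |  |  | 1289943.00 | 989542.37
x_c = 1289943.00 / 17297.46 = 74.57 mm
y_c = 989542.37 / 17297.46 = 57.21 mm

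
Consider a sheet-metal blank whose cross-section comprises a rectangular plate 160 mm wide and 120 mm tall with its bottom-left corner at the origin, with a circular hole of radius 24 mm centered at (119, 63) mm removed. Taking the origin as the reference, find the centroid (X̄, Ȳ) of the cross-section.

Part | A | x̄ᵢ | ȳᵢ | A·x̄ᵢ | A·ȳᵢ
plate | 19200.00 | 80.00 | 60.00 | 1536000.00 | 1152000.00
hole | -1809.56 | 119.00 | 63.00 | -215337.33 | -114002.11
Σ | 17390.44 |  |  | 1320662.67 | 1037997.89
X̄ = 1320662.67 / 17390.44 = 75.94 mm
Ȳ = 1037997.89 / 17390.44 = 59.69 mm

X̄ = 75.94 mm, Ȳ = 59.69 mm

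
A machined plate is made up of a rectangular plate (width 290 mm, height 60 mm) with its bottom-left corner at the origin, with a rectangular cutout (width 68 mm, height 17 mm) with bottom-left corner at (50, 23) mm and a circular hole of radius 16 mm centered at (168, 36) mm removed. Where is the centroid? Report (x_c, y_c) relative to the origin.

x_c = 148.37 mm, y_c = 29.58 mm

Part | A | x̄ᵢ | ȳᵢ | A·x̄ᵢ | A·ȳᵢ
plate | 17400.00 | 145.00 | 30.00 | 2523000.00 | 522000.00
hole 1 | -1156.00 | 84.00 | 31.50 | -97104.00 | -36414.00
hole 2 | -804.25 | 168.00 | 36.00 | -135113.62 | -28952.92
Σ | 15439.75 |  |  | 2290782.38 | 456633.08
x_c = 2290782.38 / 15439.75 = 148.37 mm
y_c = 456633.08 / 15439.75 = 29.58 mm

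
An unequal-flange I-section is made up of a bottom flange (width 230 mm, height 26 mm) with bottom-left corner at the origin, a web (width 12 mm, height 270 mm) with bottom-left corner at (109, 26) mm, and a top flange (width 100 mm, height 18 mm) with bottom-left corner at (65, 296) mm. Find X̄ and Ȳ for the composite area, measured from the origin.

X̄ = 115.00 mm, Ȳ = 104.21 mm

Part | A | x̄ᵢ | ȳᵢ | A·x̄ᵢ | A·ȳᵢ
bottom flange | 5980.00 | 115.00 | 13.00 | 687700.00 | 77740.00
web | 3240.00 | 115.00 | 161.00 | 372600.00 | 521640.00
top flange | 1800.00 | 115.00 | 305.00 | 207000.00 | 549000.00
Σ | 11020.00 |  |  | 1267300.00 | 1148380.00
X̄ = 1267300.00 / 11020.00 = 115.00 mm
Ȳ = 1148380.00 / 11020.00 = 104.21 mm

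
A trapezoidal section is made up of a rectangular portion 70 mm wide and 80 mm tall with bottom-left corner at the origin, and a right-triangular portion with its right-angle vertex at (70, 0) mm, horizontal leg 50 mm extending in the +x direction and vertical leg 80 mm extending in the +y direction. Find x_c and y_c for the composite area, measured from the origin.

x_c = 48.60 mm, y_c = 36.49 mm

rectangular portion: A = 70 × 80 = 5600.00, centroid at (35.00, 40.00).
triangular portion: A = ½·50·80 = 2000.00, centroid at (86.67, 26.67).
ΣA = 7600.00 mm², ΣAx_c = 369333.33 mm³, ΣAy_c = 277333.33 mm³.
x_c = 369333.33/7600.00 = 48.60 mm; y_c = 277333.33/7600.00 = 36.49 mm.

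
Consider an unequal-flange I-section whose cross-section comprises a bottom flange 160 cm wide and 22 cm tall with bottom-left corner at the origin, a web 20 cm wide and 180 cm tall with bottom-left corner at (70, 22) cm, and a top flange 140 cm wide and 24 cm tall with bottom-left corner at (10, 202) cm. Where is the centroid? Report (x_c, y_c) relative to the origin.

x_c = 80.00 cm, y_c = 110.78 cm

bottom flange: A = 160 × 22 = 3520.00, centroid at (80.00, 11.00).
web: A = 20 × 180 = 3600.00, centroid at (80.00, 112.00).
top flange: A = 140 × 24 = 3360.00, centroid at (80.00, 214.00).
ΣA = 10480.00 cm², ΣAx_c = 838400.00 cm³, ΣAy_c = 1160960.00 cm³.
x_c = 838400.00/10480.00 = 80.00 cm; y_c = 1160960.00/10480.00 = 110.78 cm.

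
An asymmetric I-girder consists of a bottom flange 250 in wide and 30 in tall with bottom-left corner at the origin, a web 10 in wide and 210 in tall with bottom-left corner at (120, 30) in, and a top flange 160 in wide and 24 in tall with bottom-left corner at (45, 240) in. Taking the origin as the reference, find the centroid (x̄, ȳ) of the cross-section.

x̄ = 125.00 in, ȳ = 101.46 in

bottom flange: A = 250 × 30 = 7500.00, centroid at (125.00, 15.00).
web: A = 10 × 210 = 2100.00, centroid at (125.00, 135.00).
top flange: A = 160 × 24 = 3840.00, centroid at (125.00, 252.00).
ΣA = 13440.00 in²
ΣAx̄ = (7500.00)(125.00) + (2100.00)(125.00) + (3840.00)(125.00) = 1680000.00 in³
ΣAȳ = (7500.00)(15.00) + (2100.00)(135.00) + (3840.00)(252.00) = 1363680.00 in³
x̄ = 1680000.00 / 13440.00 = 125.00 in
ȳ = 1363680.00 / 13440.00 = 101.46 in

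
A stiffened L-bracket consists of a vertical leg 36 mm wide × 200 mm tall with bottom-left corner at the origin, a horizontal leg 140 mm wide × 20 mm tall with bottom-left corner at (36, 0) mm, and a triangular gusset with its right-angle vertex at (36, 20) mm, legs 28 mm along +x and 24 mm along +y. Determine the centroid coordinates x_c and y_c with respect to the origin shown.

x_c = 42.73 mm, y_c = 73.28 mm

Part | A | x̄ᵢ | ȳᵢ | A·x̄ᵢ | A·ȳᵢ
vertical leg | 7200.00 | 18.00 | 100.00 | 129600.00 | 720000.00
horizontal leg | 2800.00 | 106.00 | 10.00 | 296800.00 | 28000.00
gusset | 336.00 | 45.33 | 28.00 | 15232.00 | 9408.00
Σ | 10336.00 |  |  | 441632.00 | 757408.00
x_c = 441632.00 / 10336.00 = 42.73 mm
y_c = 757408.00 / 10336.00 = 73.28 mm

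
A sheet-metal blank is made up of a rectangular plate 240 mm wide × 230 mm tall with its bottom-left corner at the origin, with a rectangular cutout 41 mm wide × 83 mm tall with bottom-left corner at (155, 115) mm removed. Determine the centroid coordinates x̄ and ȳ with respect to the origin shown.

x̄ = 116.35 mm, ȳ = 112.27 mm

plate: A = 240 × 230 = 55200.00, centroid at (120.00, 115.00).
hole: A = −(41 × 83) = -3403.00, centroid at (175.50, 156.50).
ΣA = 51797.00 mm²
ΣAx̄ = (55200.00)(120.00) + (-3403.00)(175.50) = 6026773.50 mm³
ΣAȳ = (55200.00)(115.00) + (-3403.00)(156.50) = 5815430.50 mm³
x̄ = 6026773.50 / 51797.00 = 116.35 mm
ȳ = 5815430.50 / 51797.00 = 112.27 mm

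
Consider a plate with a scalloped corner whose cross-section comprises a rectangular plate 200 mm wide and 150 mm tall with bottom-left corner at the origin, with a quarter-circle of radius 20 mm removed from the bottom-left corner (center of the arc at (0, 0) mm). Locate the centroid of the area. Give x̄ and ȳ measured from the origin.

x̄ = 100.97 mm, ȳ = 75.70 mm

plate: A = 200 × 150 = 30000.00, centroid at (100.00, 75.00).
removed quarter-circle: A = −¼π·20² = -314.16, centroid at (8.49, 8.49).
ΣA = 29685.84 mm²
ΣAx̄ = (30000.00)(100.00) + (-314.16)(8.49) = 2997333.33 mm³
ΣAȳ = (30000.00)(75.00) + (-314.16)(8.49) = 2247333.33 mm³
x̄ = 2997333.33 / 29685.84 = 100.97 mm
ȳ = 2247333.33 / 29685.84 = 75.70 mm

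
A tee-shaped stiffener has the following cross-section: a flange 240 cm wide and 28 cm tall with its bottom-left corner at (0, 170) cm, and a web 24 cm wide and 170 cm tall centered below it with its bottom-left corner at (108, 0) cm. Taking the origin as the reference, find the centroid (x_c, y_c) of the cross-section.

Part | A | x̄ᵢ | ȳᵢ | A·x̄ᵢ | A·ȳᵢ
web | 4080.00 | 120.00 | 85.00 | 489600.00 | 346800.00
flange | 6720.00 | 120.00 | 184.00 | 806400.00 | 1236480.00
Σ | 10800.00 |  |  | 1296000.00 | 1583280.00
x_c = 1296000.00 / 10800.00 = 120.00 cm
y_c = 1583280.00 / 10800.00 = 146.60 cm

x_c = 120.00 cm, y_c = 146.60 cm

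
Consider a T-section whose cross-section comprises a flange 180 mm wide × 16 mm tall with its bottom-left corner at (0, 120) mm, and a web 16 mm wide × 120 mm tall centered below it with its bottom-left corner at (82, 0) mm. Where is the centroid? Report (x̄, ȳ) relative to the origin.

x̄ = 90.00 mm, ȳ = 100.80 mm

Part | A | x̄ᵢ | ȳᵢ | A·x̄ᵢ | A·ȳᵢ
web | 1920.00 | 90.00 | 60.00 | 172800.00 | 115200.00
flange | 2880.00 | 90.00 | 128.00 | 259200.00 | 368640.00
Σ | 4800.00 |  |  | 432000.00 | 483840.00
x̄ = 432000.00 / 4800.00 = 90.00 mm
ȳ = 483840.00 / 4800.00 = 100.80 mm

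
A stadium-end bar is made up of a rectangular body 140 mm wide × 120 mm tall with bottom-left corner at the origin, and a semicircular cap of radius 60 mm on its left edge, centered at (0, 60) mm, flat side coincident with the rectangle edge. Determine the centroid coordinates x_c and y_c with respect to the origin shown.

x_c = 45.96 mm, y_c = 60.00 mm

Part | A | x̄ᵢ | ȳᵢ | A·x̄ᵢ | A·ȳᵢ
rectangular body | 16800.00 | 70.00 | 60.00 | 1176000.00 | 1008000.00
semicircular end | 5654.87 | -25.46 | 60.00 | -144000.00 | 339292.01
Σ | 22454.87 |  |  | 1032000.00 | 1347292.01
x_c = 1032000.00 / 22454.87 = 45.96 mm
y_c = 1347292.01 / 22454.87 = 60.00 mm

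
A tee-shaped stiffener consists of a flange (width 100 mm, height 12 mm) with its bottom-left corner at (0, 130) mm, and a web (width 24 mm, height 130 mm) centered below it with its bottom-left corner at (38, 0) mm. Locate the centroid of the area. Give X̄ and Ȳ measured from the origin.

Part | A | x̄ᵢ | ȳᵢ | A·x̄ᵢ | A·ȳᵢ
web | 3120.00 | 50.00 | 65.00 | 156000.00 | 202800.00
flange | 1200.00 | 50.00 | 136.00 | 60000.00 | 163200.00
Σ | 4320.00 |  |  | 216000.00 | 366000.00
X̄ = 216000.00 / 4320.00 = 50.00 mm
Ȳ = 366000.00 / 4320.00 = 84.72 mm

X̄ = 50.00 mm, Ȳ = 84.72 mm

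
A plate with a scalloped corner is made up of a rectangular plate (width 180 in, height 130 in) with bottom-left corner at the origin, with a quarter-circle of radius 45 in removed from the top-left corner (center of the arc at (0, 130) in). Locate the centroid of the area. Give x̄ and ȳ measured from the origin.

x̄ = 95.17 in, ȳ = 61.65 in

plate: A = 180 × 130 = 23400.00, centroid at (90.00, 65.00).
removed quarter-circle: A = −¼π·45² = -1590.43, centroid at (19.10, 110.90).
ΣA = 21809.57 in²
ΣAx̄ = (23400.00)(90.00) + (-1590.43)(19.10) = 2075625.00 in³
ΣAȳ = (23400.00)(65.00) + (-1590.43)(110.90) = 1344618.93 in³
x̄ = 2075625.00 / 21809.57 = 95.17 in
ȳ = 1344618.93 / 21809.57 = 61.65 in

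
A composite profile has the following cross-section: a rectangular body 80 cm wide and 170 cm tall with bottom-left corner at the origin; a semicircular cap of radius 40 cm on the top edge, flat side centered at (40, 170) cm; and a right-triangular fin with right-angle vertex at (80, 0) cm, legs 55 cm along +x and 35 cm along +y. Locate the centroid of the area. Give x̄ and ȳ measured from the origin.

Part | A | x̄ᵢ | ȳᵢ | A·x̄ᵢ | A·ȳᵢ
rectangular body | 13600.00 | 40.00 | 85.00 | 544000.00 | 1156000.00
semicircular top | 2513.27 | 40.00 | 186.98 | 100530.96 | 469923.27
triangular fin | 962.50 | 98.33 | 11.67 | 94645.83 | 11229.17
Σ | 17075.77 |  |  | 739176.80 | 1637152.43
x̄ = 739176.80 / 17075.77 = 43.29 cm
ȳ = 1637152.43 / 17075.77 = 95.88 cm

x̄ = 43.29 cm, ȳ = 95.88 cm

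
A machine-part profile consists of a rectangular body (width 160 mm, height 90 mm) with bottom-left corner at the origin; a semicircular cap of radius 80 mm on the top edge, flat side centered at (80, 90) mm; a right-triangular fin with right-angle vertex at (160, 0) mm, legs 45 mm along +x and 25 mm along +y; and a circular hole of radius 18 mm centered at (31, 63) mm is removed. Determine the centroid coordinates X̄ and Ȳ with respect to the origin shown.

X̄ = 84.31 mm, Ȳ = 76.45 mm

rectangular body: A = 160 × 90 = 14400.00, centroid at (80.00, 45.00).
semicircular top: A = ½π·80² = 10053.10, centroid at (80.00, 123.95).
triangular fin: A = ½·45·25 = 562.50, centroid at (175.00, 8.33).
hole: A = −π·18² = -1017.88, centroid at (31.00, 63.00).
ΣA = 23997.72 mm²
ΣAX̄ = (14400.00)(80.00) + (10053.10)(80.00) + (562.50)(175.00) + (-1017.88)(31.00) = 2023131.06 mm³
ΣAȲ = (14400.00)(45.00) + (10053.10)(123.95) + (562.50)(8.33) + (-1017.88)(63.00) = 1834673.33 mm³
X̄ = 2023131.06 / 23997.72 = 84.31 mm
Ȳ = 1834673.33 / 23997.72 = 76.45 mm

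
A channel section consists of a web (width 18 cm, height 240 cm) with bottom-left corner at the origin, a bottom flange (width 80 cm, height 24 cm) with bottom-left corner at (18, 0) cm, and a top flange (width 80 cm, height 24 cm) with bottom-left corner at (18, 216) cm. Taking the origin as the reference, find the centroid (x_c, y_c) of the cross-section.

web: A = 18 × 240 = 4320.00, centroid at (9.00, 120.00).
bottom flange: A = 80 × 24 = 1920.00, centroid at (58.00, 12.00).
top flange: A = 80 × 24 = 1920.00, centroid at (58.00, 228.00).
ΣA = 8160.00 cm², ΣAx_c = 261600.00 cm³, ΣAy_c = 979200.00 cm³.
x_c = 261600.00/8160.00 = 32.06 cm; y_c = 979200.00/8160.00 = 120.00 cm.

x_c = 32.06 cm, y_c = 120.00 cm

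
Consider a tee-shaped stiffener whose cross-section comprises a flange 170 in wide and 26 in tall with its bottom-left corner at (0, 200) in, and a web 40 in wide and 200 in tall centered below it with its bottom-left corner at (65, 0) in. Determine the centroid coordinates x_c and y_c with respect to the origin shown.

web: A = 40 × 200 = 8000.00, centroid at (85.00, 100.00).
flange: A = 170 × 26 = 4420.00, centroid at (85.00, 213.00).
ΣA = 12420.00 in²
ΣAx_c = (8000.00)(85.00) + (4420.00)(85.00) = 1055700.00 in³
ΣAy_c = (8000.00)(100.00) + (4420.00)(213.00) = 1741460.00 in³
x_c = 1055700.00 / 12420.00 = 85.00 in
y_c = 1741460.00 / 12420.00 = 140.21 in

x_c = 85.00 in, y_c = 140.21 in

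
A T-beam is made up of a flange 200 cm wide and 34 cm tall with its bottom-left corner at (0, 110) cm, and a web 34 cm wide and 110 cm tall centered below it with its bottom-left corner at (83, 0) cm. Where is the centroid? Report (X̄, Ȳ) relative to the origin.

Part | A | x̄ᵢ | ȳᵢ | A·x̄ᵢ | A·ȳᵢ
web | 3740.00 | 100.00 | 55.00 | 374000.00 | 205700.00
flange | 6800.00 | 100.00 | 127.00 | 680000.00 | 863600.00
Σ | 10540.00 |  |  | 1054000.00 | 1069300.00
X̄ = 1054000.00 / 10540.00 = 100.00 cm
Ȳ = 1069300.00 / 10540.00 = 101.45 cm

X̄ = 100.00 cm, Ȳ = 101.45 cm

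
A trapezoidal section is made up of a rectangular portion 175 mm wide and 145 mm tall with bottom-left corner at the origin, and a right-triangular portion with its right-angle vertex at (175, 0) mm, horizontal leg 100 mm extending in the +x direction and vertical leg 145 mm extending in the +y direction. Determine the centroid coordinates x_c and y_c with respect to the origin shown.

x_c = 114.35 mm, y_c = 67.13 mm

rectangular portion: A = 175 × 145 = 25375.00, centroid at (87.50, 72.50).
triangular portion: A = ½·100·145 = 7250.00, centroid at (208.33, 48.33).
ΣA = 32625.00 mm², ΣAx_c = 3730729.17 mm³, ΣAy_c = 2190104.17 mm³.
x_c = 3730729.17/32625.00 = 114.35 mm; y_c = 2190104.17/32625.00 = 67.13 mm.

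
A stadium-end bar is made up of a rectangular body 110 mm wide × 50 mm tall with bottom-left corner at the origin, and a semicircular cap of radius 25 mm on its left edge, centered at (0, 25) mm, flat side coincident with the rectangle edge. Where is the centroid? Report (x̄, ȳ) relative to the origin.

x̄ = 45.06 mm, ȳ = 25.00 mm

Part | A | x̄ᵢ | ȳᵢ | A·x̄ᵢ | A·ȳᵢ
rectangular body | 5500.00 | 55.00 | 25.00 | 302500.00 | 137500.00
semicircular end | 981.75 | -10.61 | 25.00 | -10416.67 | 24543.69
Σ | 6481.75 |  |  | 292083.33 | 162043.69
x̄ = 292083.33 / 6481.75 = 45.06 mm
ȳ = 162043.69 / 6481.75 = 25.00 mm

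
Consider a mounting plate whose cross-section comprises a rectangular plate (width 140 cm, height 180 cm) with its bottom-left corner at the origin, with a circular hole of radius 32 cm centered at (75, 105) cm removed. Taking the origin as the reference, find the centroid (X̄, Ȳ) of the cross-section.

Part | A | x̄ᵢ | ȳᵢ | A·x̄ᵢ | A·ȳᵢ
plate | 25200.00 | 70.00 | 90.00 | 1764000.00 | 2268000.00
hole | -3216.99 | 75.00 | 105.00 | -241274.32 | -337784.04
Σ | 21983.01 |  |  | 1522725.68 | 1930215.96
X̄ = 1522725.68 / 21983.01 = 69.27 cm
Ȳ = 1930215.96 / 21983.01 = 87.80 cm

X̄ = 69.27 cm, Ȳ = 87.80 cm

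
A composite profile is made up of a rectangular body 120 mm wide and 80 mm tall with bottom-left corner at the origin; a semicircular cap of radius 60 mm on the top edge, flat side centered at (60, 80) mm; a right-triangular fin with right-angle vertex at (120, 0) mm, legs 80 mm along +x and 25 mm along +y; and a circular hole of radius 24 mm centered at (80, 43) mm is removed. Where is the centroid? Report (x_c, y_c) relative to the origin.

x_c = 63.49 mm, y_c = 63.06 mm

rectangular body: A = 120 × 80 = 9600.00, centroid at (60.00, 40.00).
semicircular top: A = ½π·60² = 5654.87, centroid at (60.00, 105.46).
triangular fin: A = ½·80·25 = 1000.00, centroid at (146.67, 8.33).
hole: A = −π·24² = -1809.56, centroid at (80.00, 43.00).
ΣA = 14445.31 mm², ΣAx_c = 917194.08 mm³, ΣAy_c = 910911.71 mm³.
x_c = 917194.08/14445.31 = 63.49 mm; y_c = 910911.71/14445.31 = 63.06 mm.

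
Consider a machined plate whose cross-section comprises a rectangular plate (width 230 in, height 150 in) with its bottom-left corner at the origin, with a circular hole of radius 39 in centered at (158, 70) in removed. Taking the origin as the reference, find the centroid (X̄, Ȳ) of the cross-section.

X̄ = 108.09 in, Ȳ = 75.80 in

Part | A | x̄ᵢ | ȳᵢ | A·x̄ᵢ | A·ȳᵢ
plate | 34500.00 | 115.00 | 75.00 | 3967500.00 | 2587500.00
hole | -4778.36 | 158.00 | 70.00 | -754981.26 | -334485.37
Σ | 29721.64 |  |  | 3212518.74 | 2253014.63
X̄ = 3212518.74 / 29721.64 = 108.09 in
Ȳ = 2253014.63 / 29721.64 = 75.80 in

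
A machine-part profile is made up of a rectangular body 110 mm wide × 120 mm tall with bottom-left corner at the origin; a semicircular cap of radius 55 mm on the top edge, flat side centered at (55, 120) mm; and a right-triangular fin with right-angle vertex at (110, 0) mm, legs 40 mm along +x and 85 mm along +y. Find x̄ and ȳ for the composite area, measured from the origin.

x̄ = 60.91 mm, ȳ = 77.41 mm

rectangular body: A = 110 × 120 = 13200.00, centroid at (55.00, 60.00).
semicircular top: A = ½π·55² = 4751.66, centroid at (55.00, 143.34).
triangular fin: A = ½·40·85 = 1700.00, centroid at (123.33, 28.33).
ΣA = 19651.66 mm², ΣAx̄ = 1197007.91 mm³, ΣAȳ = 1521282.40 mm³.
x̄ = 1197007.91/19651.66 = 60.91 mm; ȳ = 1521282.40/19651.66 = 77.41 mm.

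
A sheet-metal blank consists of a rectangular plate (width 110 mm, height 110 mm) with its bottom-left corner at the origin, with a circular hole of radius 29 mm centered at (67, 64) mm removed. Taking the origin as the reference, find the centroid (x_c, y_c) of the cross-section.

x_c = 51.65 mm, y_c = 52.49 mm

plate: A = 110 × 110 = 12100.00, centroid at (55.00, 55.00).
hole: A = −π·29² = -2642.08, centroid at (67.00, 64.00).
ΣA = 9457.92 mm², ΣAx_c = 488480.68 mm³, ΣAy_c = 496406.92 mm³.
x_c = 488480.68/9457.92 = 51.65 mm; y_c = 496406.92/9457.92 = 52.49 mm.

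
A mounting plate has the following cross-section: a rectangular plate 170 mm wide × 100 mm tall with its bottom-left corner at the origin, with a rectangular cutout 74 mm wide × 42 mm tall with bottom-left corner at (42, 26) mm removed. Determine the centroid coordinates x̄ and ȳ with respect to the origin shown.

x̄ = 86.34 mm, ȳ = 50.67 mm

plate: A = 170 × 100 = 17000.00, centroid at (85.00, 50.00).
hole: A = −(74 × 42) = -3108.00, centroid at (79.00, 47.00).
ΣA = 13892.00 mm², ΣAx̄ = 1199468.00 mm³, ΣAȳ = 703924.00 mm³.
x̄ = 1199468.00/13892.00 = 86.34 mm; ȳ = 703924.00/13892.00 = 50.67 mm.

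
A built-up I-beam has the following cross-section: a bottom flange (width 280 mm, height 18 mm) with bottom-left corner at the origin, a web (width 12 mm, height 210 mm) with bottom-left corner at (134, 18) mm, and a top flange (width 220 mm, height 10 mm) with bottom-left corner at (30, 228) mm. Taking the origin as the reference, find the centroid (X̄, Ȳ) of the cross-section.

X̄ = 140.00 mm, Ȳ = 88.93 mm

bottom flange: A = 280 × 18 = 5040.00, centroid at (140.00, 9.00).
web: A = 12 × 210 = 2520.00, centroid at (140.00, 123.00).
top flange: A = 220 × 10 = 2200.00, centroid at (140.00, 233.00).
ΣA = 9760.00 mm²
ΣAX̄ = (5040.00)(140.00) + (2520.00)(140.00) + (2200.00)(140.00) = 1366400.00 mm³
ΣAȲ = (5040.00)(9.00) + (2520.00)(123.00) + (2200.00)(233.00) = 867920.00 mm³
X̄ = 1366400.00 / 9760.00 = 140.00 mm
Ȳ = 867920.00 / 9760.00 = 88.93 mm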